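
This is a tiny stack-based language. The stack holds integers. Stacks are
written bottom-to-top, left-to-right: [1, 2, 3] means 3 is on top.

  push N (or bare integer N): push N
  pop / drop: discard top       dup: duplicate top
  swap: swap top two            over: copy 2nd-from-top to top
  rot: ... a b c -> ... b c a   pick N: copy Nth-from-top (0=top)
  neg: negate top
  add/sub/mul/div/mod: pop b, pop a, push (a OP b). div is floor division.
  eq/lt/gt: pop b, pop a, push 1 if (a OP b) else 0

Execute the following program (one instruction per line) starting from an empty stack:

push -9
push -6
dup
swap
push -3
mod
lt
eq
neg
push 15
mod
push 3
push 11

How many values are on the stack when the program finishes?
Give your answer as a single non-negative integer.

After 'push -9': stack = [-9] (depth 1)
After 'push -6': stack = [-9, -6] (depth 2)
After 'dup': stack = [-9, -6, -6] (depth 3)
After 'swap': stack = [-9, -6, -6] (depth 3)
After 'push -3': stack = [-9, -6, -6, -3] (depth 4)
After 'mod': stack = [-9, -6, 0] (depth 3)
After 'lt': stack = [-9, 1] (depth 2)
After 'eq': stack = [0] (depth 1)
After 'neg': stack = [0] (depth 1)
After 'push 15': stack = [0, 15] (depth 2)
After 'mod': stack = [0] (depth 1)
After 'push 3': stack = [0, 3] (depth 2)
After 'push 11': stack = [0, 3, 11] (depth 3)

Answer: 3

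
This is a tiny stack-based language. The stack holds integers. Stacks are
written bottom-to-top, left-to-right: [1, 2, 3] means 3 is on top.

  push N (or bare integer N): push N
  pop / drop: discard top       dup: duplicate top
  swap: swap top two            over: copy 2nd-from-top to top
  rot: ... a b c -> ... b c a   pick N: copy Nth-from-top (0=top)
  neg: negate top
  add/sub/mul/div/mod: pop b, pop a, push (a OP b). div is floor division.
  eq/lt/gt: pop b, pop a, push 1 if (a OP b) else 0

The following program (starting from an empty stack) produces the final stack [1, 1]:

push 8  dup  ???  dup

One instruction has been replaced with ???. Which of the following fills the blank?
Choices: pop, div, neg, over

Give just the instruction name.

Answer: div

Derivation:
Stack before ???: [8, 8]
Stack after ???:  [1]
Checking each choice:
  pop: produces [8, 8]
  div: MATCH
  neg: produces [8, -8, -8]
  over: produces [8, 8, 8, 8]


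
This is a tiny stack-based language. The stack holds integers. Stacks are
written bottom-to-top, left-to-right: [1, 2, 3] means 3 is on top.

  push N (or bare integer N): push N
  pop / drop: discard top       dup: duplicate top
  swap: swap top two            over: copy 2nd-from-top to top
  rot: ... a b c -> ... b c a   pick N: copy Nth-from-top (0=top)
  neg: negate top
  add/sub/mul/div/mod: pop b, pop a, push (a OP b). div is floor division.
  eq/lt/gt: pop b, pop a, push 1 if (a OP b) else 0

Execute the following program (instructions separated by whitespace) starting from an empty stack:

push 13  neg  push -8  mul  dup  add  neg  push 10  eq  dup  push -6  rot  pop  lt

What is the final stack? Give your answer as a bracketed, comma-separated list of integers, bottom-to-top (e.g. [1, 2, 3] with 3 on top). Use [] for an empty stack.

Answer: [0]

Derivation:
After 'push 13': [13]
After 'neg': [-13]
After 'push -8': [-13, -8]
After 'mul': [104]
After 'dup': [104, 104]
After 'add': [208]
After 'neg': [-208]
After 'push 10': [-208, 10]
After 'eq': [0]
After 'dup': [0, 0]
After 'push -6': [0, 0, -6]
After 'rot': [0, -6, 0]
After 'pop': [0, -6]
After 'lt': [0]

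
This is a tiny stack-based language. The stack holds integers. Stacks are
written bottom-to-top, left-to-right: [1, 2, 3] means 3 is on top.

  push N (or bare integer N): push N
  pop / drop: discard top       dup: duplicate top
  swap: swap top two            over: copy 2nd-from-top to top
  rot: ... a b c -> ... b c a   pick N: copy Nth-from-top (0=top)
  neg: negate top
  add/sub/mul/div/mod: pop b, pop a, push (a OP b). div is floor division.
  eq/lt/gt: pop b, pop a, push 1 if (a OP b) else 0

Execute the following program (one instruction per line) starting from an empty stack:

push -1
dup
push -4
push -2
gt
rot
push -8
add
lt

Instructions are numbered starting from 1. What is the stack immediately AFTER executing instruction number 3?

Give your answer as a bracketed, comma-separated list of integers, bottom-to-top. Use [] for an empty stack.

Step 1 ('push -1'): [-1]
Step 2 ('dup'): [-1, -1]
Step 3 ('push -4'): [-1, -1, -4]

Answer: [-1, -1, -4]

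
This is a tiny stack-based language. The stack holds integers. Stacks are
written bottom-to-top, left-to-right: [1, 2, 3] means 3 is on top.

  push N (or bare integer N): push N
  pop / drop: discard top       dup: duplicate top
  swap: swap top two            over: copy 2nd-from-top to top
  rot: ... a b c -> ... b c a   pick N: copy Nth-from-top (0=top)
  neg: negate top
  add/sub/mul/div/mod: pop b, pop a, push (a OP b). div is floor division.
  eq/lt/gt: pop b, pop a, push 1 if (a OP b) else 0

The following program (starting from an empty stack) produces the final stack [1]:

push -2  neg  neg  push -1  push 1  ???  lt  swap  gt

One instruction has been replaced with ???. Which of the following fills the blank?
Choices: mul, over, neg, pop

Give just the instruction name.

Answer: neg

Derivation:
Stack before ???: [-2, -1, 1]
Stack after ???:  [-2, -1, -1]
Checking each choice:
  mul: stack underflow (need 2, have 1)
  over: produces [-2, 1]
  neg: MATCH
  pop: stack underflow (need 2, have 1)


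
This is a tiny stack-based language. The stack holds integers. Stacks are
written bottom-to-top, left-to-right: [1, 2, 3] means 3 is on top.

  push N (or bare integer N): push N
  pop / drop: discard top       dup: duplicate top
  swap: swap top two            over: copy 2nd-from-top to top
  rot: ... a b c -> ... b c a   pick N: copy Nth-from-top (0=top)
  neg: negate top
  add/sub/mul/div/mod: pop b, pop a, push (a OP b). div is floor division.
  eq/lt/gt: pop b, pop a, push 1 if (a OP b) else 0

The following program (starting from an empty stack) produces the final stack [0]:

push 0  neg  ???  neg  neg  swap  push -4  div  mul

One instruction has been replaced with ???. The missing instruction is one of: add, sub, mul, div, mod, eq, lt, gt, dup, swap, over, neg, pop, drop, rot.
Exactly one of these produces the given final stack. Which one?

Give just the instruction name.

Stack before ???: [0]
Stack after ???:  [0, 0]
The instruction that transforms [0] -> [0, 0] is: dup

Answer: dup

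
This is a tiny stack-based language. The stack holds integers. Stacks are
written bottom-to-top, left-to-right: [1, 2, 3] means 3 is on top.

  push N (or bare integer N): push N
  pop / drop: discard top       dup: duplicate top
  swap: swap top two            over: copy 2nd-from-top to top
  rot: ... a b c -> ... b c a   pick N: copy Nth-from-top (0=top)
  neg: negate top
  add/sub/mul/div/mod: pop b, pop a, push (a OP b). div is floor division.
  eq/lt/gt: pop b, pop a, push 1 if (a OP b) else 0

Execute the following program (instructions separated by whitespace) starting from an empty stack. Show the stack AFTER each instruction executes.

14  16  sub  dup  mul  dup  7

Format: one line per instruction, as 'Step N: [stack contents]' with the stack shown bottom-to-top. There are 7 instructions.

Step 1: [14]
Step 2: [14, 16]
Step 3: [-2]
Step 4: [-2, -2]
Step 5: [4]
Step 6: [4, 4]
Step 7: [4, 4, 7]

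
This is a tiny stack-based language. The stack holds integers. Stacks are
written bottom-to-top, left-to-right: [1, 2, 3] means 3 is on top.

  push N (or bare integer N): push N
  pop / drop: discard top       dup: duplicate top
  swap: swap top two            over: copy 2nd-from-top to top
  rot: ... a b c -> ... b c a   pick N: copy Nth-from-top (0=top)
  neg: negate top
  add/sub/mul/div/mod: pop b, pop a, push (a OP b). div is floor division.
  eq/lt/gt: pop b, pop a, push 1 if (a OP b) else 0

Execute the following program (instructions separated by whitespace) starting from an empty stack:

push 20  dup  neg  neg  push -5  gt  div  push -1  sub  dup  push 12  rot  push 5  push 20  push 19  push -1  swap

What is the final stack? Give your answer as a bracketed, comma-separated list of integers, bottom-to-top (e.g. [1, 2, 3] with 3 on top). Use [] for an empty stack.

After 'push 20': [20]
After 'dup': [20, 20]
After 'neg': [20, -20]
After 'neg': [20, 20]
After 'push -5': [20, 20, -5]
After 'gt': [20, 1]
After 'div': [20]
After 'push -1': [20, -1]
After 'sub': [21]
After 'dup': [21, 21]
After 'push 12': [21, 21, 12]
After 'rot': [21, 12, 21]
After 'push 5': [21, 12, 21, 5]
After 'push 20': [21, 12, 21, 5, 20]
After 'push 19': [21, 12, 21, 5, 20, 19]
After 'push -1': [21, 12, 21, 5, 20, 19, -1]
After 'swap': [21, 12, 21, 5, 20, -1, 19]

Answer: [21, 12, 21, 5, 20, -1, 19]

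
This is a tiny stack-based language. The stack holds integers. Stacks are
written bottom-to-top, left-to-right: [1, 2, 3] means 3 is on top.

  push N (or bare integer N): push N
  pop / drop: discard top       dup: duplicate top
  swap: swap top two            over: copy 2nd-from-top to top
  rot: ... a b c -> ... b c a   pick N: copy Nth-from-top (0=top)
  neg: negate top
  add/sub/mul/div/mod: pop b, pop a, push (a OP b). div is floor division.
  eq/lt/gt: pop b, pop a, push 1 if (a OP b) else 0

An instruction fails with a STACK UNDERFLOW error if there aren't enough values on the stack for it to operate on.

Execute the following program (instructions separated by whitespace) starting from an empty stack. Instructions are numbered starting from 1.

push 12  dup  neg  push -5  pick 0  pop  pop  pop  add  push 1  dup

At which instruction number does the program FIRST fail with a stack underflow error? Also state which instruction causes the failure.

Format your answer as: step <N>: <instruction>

Answer: step 9: add

Derivation:
Step 1 ('push 12'): stack = [12], depth = 1
Step 2 ('dup'): stack = [12, 12], depth = 2
Step 3 ('neg'): stack = [12, -12], depth = 2
Step 4 ('push -5'): stack = [12, -12, -5], depth = 3
Step 5 ('pick 0'): stack = [12, -12, -5, -5], depth = 4
Step 6 ('pop'): stack = [12, -12, -5], depth = 3
Step 7 ('pop'): stack = [12, -12], depth = 2
Step 8 ('pop'): stack = [12], depth = 1
Step 9 ('add'): needs 2 value(s) but depth is 1 — STACK UNDERFLOW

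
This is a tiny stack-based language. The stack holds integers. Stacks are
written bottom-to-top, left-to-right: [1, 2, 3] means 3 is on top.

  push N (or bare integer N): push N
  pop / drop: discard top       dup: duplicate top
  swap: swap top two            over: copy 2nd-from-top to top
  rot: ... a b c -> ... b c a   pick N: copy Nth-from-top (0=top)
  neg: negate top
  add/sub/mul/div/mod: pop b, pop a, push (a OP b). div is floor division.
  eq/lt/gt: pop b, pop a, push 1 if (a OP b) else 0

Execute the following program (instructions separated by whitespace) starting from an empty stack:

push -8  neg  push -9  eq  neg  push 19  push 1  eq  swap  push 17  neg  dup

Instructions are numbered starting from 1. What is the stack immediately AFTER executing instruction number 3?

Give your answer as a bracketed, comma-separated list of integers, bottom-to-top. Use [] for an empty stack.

Answer: [8, -9]

Derivation:
Step 1 ('push -8'): [-8]
Step 2 ('neg'): [8]
Step 3 ('push -9'): [8, -9]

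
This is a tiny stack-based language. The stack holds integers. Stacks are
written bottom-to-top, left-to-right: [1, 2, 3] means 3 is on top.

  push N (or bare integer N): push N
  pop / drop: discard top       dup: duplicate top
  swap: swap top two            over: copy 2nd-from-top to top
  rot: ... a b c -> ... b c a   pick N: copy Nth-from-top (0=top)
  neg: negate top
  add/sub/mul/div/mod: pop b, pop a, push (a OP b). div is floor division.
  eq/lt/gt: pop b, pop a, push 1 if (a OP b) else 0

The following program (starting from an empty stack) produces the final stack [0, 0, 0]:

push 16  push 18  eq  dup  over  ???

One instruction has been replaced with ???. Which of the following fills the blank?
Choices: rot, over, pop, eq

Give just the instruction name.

Stack before ???: [0, 0, 0]
Stack after ???:  [0, 0, 0]
Checking each choice:
  rot: MATCH
  over: produces [0, 0, 0, 0]
  pop: produces [0, 0]
  eq: produces [0, 1]


Answer: rot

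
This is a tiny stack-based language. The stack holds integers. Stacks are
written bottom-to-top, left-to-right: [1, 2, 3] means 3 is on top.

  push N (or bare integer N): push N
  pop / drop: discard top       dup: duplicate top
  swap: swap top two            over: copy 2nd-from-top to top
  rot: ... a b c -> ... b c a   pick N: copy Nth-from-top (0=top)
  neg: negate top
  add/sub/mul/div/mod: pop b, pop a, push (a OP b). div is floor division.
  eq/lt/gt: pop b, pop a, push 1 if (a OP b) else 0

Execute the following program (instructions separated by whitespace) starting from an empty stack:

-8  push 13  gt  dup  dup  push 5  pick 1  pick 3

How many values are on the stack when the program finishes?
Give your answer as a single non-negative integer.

Answer: 6

Derivation:
After 'push -8': stack = [-8] (depth 1)
After 'push 13': stack = [-8, 13] (depth 2)
After 'gt': stack = [0] (depth 1)
After 'dup': stack = [0, 0] (depth 2)
After 'dup': stack = [0, 0, 0] (depth 3)
After 'push 5': stack = [0, 0, 0, 5] (depth 4)
After 'pick 1': stack = [0, 0, 0, 5, 0] (depth 5)
After 'pick 3': stack = [0, 0, 0, 5, 0, 0] (depth 6)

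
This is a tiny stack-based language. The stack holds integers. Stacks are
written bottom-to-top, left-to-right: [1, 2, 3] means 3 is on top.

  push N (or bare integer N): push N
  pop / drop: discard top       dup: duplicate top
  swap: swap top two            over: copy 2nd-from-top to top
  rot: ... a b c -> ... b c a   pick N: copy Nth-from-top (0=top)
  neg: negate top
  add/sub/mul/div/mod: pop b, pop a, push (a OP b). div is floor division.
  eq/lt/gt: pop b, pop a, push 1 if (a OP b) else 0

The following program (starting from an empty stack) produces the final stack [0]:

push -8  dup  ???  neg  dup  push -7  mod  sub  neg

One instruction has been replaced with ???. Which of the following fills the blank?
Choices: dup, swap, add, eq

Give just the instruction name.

Answer: eq

Derivation:
Stack before ???: [-8, -8]
Stack after ???:  [1]
Checking each choice:
  dup: produces [-8, -8, -14]
  swap: produces [-8, -14]
  add: produces [-21]
  eq: MATCH


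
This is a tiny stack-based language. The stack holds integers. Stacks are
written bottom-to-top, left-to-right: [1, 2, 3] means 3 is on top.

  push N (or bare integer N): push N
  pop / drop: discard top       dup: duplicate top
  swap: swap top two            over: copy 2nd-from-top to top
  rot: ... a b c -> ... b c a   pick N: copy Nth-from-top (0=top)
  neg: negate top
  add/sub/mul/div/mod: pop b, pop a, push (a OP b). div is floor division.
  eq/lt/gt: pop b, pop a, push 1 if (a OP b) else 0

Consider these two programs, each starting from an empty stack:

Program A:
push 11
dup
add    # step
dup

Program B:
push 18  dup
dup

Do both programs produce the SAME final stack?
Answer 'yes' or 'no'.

Answer: no

Derivation:
Program A trace:
  After 'push 11': [11]
  After 'dup': [11, 11]
  After 'add': [22]
  After 'dup': [22, 22]
Program A final stack: [22, 22]

Program B trace:
  After 'push 18': [18]
  After 'dup': [18, 18]
  After 'dup': [18, 18, 18]
Program B final stack: [18, 18, 18]
Same: no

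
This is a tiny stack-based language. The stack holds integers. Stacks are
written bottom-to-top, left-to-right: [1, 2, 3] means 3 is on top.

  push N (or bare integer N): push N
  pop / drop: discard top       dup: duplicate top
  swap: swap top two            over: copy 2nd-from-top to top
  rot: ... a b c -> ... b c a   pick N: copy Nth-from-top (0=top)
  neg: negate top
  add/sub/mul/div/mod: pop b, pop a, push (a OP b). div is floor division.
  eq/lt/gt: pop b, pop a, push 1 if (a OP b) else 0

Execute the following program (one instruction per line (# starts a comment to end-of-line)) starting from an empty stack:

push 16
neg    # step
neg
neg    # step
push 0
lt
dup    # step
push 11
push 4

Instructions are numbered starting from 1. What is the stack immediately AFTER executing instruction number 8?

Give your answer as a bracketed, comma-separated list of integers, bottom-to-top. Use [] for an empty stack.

Step 1 ('push 16'): [16]
Step 2 ('neg'): [-16]
Step 3 ('neg'): [16]
Step 4 ('neg'): [-16]
Step 5 ('push 0'): [-16, 0]
Step 6 ('lt'): [1]
Step 7 ('dup'): [1, 1]
Step 8 ('push 11'): [1, 1, 11]

Answer: [1, 1, 11]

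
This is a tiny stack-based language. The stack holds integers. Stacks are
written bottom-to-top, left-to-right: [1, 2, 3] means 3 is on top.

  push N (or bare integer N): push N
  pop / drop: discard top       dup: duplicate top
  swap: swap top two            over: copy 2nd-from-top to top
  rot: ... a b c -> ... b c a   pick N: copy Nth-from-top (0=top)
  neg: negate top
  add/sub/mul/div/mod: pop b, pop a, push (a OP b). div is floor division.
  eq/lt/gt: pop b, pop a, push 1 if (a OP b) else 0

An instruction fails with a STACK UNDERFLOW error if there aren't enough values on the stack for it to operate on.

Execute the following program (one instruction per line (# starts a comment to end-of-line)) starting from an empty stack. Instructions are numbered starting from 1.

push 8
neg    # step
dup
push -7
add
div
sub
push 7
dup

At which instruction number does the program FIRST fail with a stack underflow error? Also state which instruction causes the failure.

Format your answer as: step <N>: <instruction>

Step 1 ('push 8'): stack = [8], depth = 1
Step 2 ('neg'): stack = [-8], depth = 1
Step 3 ('dup'): stack = [-8, -8], depth = 2
Step 4 ('push -7'): stack = [-8, -8, -7], depth = 3
Step 5 ('add'): stack = [-8, -15], depth = 2
Step 6 ('div'): stack = [0], depth = 1
Step 7 ('sub'): needs 2 value(s) but depth is 1 — STACK UNDERFLOW

Answer: step 7: sub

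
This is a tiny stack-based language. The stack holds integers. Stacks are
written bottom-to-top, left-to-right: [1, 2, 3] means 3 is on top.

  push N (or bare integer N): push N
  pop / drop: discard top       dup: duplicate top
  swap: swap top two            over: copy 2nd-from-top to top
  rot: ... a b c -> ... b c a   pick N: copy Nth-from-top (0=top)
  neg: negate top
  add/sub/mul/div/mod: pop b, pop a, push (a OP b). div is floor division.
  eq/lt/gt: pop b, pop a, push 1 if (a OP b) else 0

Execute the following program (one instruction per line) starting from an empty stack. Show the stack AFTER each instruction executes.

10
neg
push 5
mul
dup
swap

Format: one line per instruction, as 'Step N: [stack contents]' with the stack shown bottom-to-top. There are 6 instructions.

Step 1: [10]
Step 2: [-10]
Step 3: [-10, 5]
Step 4: [-50]
Step 5: [-50, -50]
Step 6: [-50, -50]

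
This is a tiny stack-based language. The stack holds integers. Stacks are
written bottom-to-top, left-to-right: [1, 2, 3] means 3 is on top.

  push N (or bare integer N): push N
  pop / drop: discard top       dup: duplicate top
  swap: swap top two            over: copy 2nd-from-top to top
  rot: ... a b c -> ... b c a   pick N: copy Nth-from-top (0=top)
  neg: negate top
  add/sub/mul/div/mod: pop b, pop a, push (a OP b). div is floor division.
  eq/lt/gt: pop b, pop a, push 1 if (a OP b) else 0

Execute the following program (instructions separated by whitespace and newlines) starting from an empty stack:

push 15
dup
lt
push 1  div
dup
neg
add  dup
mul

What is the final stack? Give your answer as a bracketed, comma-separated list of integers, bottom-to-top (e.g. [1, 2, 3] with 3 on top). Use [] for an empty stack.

After 'push 15': [15]
After 'dup': [15, 15]
After 'lt': [0]
After 'push 1': [0, 1]
After 'div': [0]
After 'dup': [0, 0]
After 'neg': [0, 0]
After 'add': [0]
After 'dup': [0, 0]
After 'mul': [0]

Answer: [0]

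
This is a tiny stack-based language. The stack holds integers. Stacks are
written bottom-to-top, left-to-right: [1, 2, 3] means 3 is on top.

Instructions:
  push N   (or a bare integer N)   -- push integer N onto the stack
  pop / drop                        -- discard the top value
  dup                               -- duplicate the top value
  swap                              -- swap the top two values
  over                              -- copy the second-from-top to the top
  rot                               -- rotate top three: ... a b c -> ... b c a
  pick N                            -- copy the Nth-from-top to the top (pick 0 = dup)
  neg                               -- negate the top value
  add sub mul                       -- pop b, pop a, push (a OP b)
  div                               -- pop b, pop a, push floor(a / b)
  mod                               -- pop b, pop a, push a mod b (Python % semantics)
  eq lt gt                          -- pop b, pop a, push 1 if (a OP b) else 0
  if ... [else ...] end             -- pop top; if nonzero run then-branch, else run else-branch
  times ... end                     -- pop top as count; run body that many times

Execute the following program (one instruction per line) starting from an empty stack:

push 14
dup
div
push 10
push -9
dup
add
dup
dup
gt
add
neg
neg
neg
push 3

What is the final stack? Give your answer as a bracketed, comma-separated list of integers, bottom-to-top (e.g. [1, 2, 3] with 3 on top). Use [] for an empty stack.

Answer: [1, 10, 18, 3]

Derivation:
After 'push 14': [14]
After 'dup': [14, 14]
After 'div': [1]
After 'push 10': [1, 10]
After 'push -9': [1, 10, -9]
After 'dup': [1, 10, -9, -9]
After 'add': [1, 10, -18]
After 'dup': [1, 10, -18, -18]
After 'dup': [1, 10, -18, -18, -18]
After 'gt': [1, 10, -18, 0]
After 'add': [1, 10, -18]
After 'neg': [1, 10, 18]
After 'neg': [1, 10, -18]
After 'neg': [1, 10, 18]
After 'push 3': [1, 10, 18, 3]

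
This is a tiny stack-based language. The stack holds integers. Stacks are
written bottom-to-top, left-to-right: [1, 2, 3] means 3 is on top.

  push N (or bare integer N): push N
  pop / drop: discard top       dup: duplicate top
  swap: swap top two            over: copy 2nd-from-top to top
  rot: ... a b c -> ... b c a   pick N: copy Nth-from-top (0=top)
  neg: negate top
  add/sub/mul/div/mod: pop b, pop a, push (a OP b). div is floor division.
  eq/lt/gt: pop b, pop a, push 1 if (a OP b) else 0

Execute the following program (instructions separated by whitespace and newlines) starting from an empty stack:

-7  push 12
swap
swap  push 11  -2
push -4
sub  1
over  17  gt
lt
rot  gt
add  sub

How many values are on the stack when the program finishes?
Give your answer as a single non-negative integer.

After 'push -7': stack = [-7] (depth 1)
After 'push 12': stack = [-7, 12] (depth 2)
After 'swap': stack = [12, -7] (depth 2)
After 'swap': stack = [-7, 12] (depth 2)
After 'push 11': stack = [-7, 12, 11] (depth 3)
After 'push -2': stack = [-7, 12, 11, -2] (depth 4)
After 'push -4': stack = [-7, 12, 11, -2, -4] (depth 5)
After 'sub': stack = [-7, 12, 11, 2] (depth 4)
After 'push 1': stack = [-7, 12, 11, 2, 1] (depth 5)
After 'over': stack = [-7, 12, 11, 2, 1, 2] (depth 6)
After 'push 17': stack = [-7, 12, 11, 2, 1, 2, 17] (depth 7)
After 'gt': stack = [-7, 12, 11, 2, 1, 0] (depth 6)
After 'lt': stack = [-7, 12, 11, 2, 0] (depth 5)
After 'rot': stack = [-7, 12, 2, 0, 11] (depth 5)
After 'gt': stack = [-7, 12, 2, 0] (depth 4)
After 'add': stack = [-7, 12, 2] (depth 3)
After 'sub': stack = [-7, 10] (depth 2)

Answer: 2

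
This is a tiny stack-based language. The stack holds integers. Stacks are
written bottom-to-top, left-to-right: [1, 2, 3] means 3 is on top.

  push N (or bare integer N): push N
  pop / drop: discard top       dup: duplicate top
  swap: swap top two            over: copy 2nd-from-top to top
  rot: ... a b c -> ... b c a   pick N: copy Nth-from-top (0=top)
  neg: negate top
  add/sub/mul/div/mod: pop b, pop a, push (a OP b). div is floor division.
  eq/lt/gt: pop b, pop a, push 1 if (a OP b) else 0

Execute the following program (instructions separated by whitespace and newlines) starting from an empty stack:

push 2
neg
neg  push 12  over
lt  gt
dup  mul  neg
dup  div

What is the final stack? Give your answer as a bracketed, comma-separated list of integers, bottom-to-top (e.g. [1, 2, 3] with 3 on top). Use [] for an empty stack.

After 'push 2': [2]
After 'neg': [-2]
After 'neg': [2]
After 'push 12': [2, 12]
After 'over': [2, 12, 2]
After 'lt': [2, 0]
After 'gt': [1]
After 'dup': [1, 1]
After 'mul': [1]
After 'neg': [-1]
After 'dup': [-1, -1]
After 'div': [1]

Answer: [1]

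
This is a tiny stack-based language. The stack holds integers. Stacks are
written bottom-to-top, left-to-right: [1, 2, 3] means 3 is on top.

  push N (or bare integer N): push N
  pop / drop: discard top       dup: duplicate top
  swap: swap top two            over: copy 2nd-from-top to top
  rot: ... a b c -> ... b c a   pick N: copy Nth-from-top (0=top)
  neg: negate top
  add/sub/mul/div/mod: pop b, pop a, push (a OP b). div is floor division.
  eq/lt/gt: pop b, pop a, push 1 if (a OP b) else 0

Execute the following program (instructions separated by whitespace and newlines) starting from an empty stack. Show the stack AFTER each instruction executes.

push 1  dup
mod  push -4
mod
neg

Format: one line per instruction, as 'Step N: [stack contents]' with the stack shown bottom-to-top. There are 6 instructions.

Step 1: [1]
Step 2: [1, 1]
Step 3: [0]
Step 4: [0, -4]
Step 5: [0]
Step 6: [0]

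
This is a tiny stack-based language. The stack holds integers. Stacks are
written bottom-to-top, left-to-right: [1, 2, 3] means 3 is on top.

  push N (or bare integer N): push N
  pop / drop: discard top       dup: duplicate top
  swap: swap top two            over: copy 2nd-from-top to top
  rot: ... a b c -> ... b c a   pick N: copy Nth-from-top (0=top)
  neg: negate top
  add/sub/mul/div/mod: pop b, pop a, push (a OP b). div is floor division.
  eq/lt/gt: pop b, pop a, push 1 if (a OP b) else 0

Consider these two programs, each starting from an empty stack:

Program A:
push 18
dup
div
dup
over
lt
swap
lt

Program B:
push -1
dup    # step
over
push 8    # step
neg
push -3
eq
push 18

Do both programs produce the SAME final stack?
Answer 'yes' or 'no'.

Answer: no

Derivation:
Program A trace:
  After 'push 18': [18]
  After 'dup': [18, 18]
  After 'div': [1]
  After 'dup': [1, 1]
  After 'over': [1, 1, 1]
  After 'lt': [1, 0]
  After 'swap': [0, 1]
  After 'lt': [1]
Program A final stack: [1]

Program B trace:
  After 'push -1': [-1]
  After 'dup': [-1, -1]
  After 'over': [-1, -1, -1]
  After 'push 8': [-1, -1, -1, 8]
  After 'neg': [-1, -1, -1, -8]
  After 'push -3': [-1, -1, -1, -8, -3]
  After 'eq': [-1, -1, -1, 0]
  After 'push 18': [-1, -1, -1, 0, 18]
Program B final stack: [-1, -1, -1, 0, 18]
Same: no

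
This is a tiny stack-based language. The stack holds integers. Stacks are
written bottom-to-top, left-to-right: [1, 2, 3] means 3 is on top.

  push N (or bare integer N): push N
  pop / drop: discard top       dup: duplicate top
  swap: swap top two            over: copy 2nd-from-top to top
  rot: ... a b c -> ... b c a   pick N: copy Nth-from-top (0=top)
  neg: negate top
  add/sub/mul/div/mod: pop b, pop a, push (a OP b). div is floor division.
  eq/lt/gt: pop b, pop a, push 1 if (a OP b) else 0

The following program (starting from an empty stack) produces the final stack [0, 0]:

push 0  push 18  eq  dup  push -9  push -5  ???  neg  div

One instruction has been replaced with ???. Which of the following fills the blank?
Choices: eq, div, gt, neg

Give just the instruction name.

Stack before ???: [0, 0, -9, -5]
Stack after ???:  [0, 0, 1]
Checking each choice:
  eq: division by zero
  div: MATCH
  gt: division by zero
  neg: produces [0, 0, 1]


Answer: div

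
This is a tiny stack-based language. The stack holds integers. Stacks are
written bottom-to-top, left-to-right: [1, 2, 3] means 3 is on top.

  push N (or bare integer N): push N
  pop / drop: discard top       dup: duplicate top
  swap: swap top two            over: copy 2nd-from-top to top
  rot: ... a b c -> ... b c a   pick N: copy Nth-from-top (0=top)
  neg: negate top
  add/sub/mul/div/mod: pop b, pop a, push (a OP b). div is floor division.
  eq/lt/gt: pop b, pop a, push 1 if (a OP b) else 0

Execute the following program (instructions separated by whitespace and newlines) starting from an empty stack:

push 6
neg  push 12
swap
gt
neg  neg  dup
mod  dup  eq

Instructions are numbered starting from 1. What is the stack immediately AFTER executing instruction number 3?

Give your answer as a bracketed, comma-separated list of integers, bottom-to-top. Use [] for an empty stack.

Answer: [-6, 12]

Derivation:
Step 1 ('push 6'): [6]
Step 2 ('neg'): [-6]
Step 3 ('push 12'): [-6, 12]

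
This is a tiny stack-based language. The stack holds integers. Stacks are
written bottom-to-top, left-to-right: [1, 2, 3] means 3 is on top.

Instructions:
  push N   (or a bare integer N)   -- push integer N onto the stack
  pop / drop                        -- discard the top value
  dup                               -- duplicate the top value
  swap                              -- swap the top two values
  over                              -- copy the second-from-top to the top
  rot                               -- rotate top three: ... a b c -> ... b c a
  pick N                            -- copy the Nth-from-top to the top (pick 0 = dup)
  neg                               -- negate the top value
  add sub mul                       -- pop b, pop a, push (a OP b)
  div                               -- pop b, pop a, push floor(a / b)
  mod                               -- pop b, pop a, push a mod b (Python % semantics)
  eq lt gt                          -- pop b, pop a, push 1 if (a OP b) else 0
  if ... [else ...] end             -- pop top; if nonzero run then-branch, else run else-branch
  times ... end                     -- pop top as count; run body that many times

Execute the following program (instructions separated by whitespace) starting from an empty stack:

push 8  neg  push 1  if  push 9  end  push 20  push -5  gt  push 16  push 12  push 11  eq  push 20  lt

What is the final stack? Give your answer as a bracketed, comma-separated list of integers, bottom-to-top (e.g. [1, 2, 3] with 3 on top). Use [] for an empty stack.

Answer: [-8, 9, 1, 16, 1]

Derivation:
After 'push 8': [8]
After 'neg': [-8]
After 'push 1': [-8, 1]
After 'if': [-8]
After 'push 9': [-8, 9]
After 'push 20': [-8, 9, 20]
After 'push -5': [-8, 9, 20, -5]
After 'gt': [-8, 9, 1]
After 'push 16': [-8, 9, 1, 16]
After 'push 12': [-8, 9, 1, 16, 12]
After 'push 11': [-8, 9, 1, 16, 12, 11]
After 'eq': [-8, 9, 1, 16, 0]
After 'push 20': [-8, 9, 1, 16, 0, 20]
After 'lt': [-8, 9, 1, 16, 1]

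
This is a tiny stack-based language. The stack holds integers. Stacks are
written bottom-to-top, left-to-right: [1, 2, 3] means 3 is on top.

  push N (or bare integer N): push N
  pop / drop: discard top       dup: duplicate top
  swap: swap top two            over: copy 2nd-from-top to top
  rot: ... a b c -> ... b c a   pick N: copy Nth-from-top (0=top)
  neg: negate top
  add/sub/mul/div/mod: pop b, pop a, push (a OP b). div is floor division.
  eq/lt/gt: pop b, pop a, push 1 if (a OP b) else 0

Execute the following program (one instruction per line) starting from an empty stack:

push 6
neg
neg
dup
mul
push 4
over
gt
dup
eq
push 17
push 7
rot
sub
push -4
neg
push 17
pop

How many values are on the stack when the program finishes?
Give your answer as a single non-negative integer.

After 'push 6': stack = [6] (depth 1)
After 'neg': stack = [-6] (depth 1)
After 'neg': stack = [6] (depth 1)
After 'dup': stack = [6, 6] (depth 2)
After 'mul': stack = [36] (depth 1)
After 'push 4': stack = [36, 4] (depth 2)
After 'over': stack = [36, 4, 36] (depth 3)
After 'gt': stack = [36, 0] (depth 2)
After 'dup': stack = [36, 0, 0] (depth 3)
After 'eq': stack = [36, 1] (depth 2)
After 'push 17': stack = [36, 1, 17] (depth 3)
After 'push 7': stack = [36, 1, 17, 7] (depth 4)
After 'rot': stack = [36, 17, 7, 1] (depth 4)
After 'sub': stack = [36, 17, 6] (depth 3)
After 'push -4': stack = [36, 17, 6, -4] (depth 4)
After 'neg': stack = [36, 17, 6, 4] (depth 4)
After 'push 17': stack = [36, 17, 6, 4, 17] (depth 5)
After 'pop': stack = [36, 17, 6, 4] (depth 4)

Answer: 4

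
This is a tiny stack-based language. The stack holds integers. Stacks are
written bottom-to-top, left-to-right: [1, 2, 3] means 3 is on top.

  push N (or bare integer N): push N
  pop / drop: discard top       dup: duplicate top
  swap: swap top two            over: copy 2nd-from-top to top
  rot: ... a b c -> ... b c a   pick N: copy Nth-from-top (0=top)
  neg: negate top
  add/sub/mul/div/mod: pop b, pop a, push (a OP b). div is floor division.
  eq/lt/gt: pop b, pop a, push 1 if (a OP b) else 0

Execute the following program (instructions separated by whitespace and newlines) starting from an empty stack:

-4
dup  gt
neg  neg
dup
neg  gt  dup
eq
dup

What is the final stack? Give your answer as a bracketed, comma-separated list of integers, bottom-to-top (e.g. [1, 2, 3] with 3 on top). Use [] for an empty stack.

After 'push -4': [-4]
After 'dup': [-4, -4]
After 'gt': [0]
After 'neg': [0]
After 'neg': [0]
After 'dup': [0, 0]
After 'neg': [0, 0]
After 'gt': [0]
After 'dup': [0, 0]
After 'eq': [1]
After 'dup': [1, 1]

Answer: [1, 1]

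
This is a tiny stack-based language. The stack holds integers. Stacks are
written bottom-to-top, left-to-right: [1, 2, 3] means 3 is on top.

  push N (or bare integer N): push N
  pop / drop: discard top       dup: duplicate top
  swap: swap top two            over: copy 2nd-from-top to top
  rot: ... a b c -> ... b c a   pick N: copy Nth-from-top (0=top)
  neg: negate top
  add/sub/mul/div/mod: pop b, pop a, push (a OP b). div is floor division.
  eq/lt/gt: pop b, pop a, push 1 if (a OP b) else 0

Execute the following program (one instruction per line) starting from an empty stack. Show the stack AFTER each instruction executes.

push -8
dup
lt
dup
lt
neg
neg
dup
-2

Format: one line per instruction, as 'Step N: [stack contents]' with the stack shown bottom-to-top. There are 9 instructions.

Step 1: [-8]
Step 2: [-8, -8]
Step 3: [0]
Step 4: [0, 0]
Step 5: [0]
Step 6: [0]
Step 7: [0]
Step 8: [0, 0]
Step 9: [0, 0, -2]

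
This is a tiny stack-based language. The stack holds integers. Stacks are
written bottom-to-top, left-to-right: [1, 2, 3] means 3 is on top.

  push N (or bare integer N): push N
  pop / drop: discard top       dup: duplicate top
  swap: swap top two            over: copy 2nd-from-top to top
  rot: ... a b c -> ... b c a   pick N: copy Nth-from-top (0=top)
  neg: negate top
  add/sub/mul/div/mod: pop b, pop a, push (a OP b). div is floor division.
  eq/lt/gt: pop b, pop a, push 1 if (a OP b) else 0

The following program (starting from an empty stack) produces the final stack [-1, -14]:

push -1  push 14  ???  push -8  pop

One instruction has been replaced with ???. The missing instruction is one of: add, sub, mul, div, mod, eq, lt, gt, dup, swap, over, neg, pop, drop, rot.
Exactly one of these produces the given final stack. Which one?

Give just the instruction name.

Answer: neg

Derivation:
Stack before ???: [-1, 14]
Stack after ???:  [-1, -14]
The instruction that transforms [-1, 14] -> [-1, -14] is: neg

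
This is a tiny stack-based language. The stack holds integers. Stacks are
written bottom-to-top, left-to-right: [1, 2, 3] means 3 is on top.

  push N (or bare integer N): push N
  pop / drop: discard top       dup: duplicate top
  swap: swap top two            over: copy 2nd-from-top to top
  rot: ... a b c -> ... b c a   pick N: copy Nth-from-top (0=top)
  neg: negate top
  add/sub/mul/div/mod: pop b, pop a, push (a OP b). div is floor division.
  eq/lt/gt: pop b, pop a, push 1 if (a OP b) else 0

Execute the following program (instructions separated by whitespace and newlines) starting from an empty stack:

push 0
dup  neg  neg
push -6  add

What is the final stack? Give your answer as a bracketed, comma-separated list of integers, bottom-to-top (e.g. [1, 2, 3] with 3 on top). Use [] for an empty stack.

Answer: [0, -6]

Derivation:
After 'push 0': [0]
After 'dup': [0, 0]
After 'neg': [0, 0]
After 'neg': [0, 0]
After 'push -6': [0, 0, -6]
After 'add': [0, -6]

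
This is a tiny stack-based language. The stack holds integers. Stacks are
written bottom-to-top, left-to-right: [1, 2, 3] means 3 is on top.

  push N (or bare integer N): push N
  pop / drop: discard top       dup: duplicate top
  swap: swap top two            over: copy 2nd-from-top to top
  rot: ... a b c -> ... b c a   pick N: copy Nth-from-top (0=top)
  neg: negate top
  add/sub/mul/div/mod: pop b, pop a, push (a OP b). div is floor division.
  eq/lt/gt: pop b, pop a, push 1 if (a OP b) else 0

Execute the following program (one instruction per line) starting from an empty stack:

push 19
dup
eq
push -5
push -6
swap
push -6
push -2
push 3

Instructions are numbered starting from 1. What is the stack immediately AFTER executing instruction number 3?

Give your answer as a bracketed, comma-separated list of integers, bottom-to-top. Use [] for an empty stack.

Step 1 ('push 19'): [19]
Step 2 ('dup'): [19, 19]
Step 3 ('eq'): [1]

Answer: [1]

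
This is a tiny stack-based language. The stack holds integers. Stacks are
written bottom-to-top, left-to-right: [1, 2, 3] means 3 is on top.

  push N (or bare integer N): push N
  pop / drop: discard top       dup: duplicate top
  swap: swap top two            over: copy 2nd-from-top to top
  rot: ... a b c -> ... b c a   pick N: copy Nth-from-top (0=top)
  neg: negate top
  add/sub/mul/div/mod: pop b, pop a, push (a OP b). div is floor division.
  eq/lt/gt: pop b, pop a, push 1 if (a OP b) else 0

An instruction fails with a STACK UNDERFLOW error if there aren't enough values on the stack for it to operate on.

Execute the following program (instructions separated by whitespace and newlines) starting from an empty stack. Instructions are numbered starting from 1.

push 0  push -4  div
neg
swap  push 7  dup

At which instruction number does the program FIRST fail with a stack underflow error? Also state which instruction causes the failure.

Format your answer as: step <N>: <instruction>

Step 1 ('push 0'): stack = [0], depth = 1
Step 2 ('push -4'): stack = [0, -4], depth = 2
Step 3 ('div'): stack = [0], depth = 1
Step 4 ('neg'): stack = [0], depth = 1
Step 5 ('swap'): needs 2 value(s) but depth is 1 — STACK UNDERFLOW

Answer: step 5: swap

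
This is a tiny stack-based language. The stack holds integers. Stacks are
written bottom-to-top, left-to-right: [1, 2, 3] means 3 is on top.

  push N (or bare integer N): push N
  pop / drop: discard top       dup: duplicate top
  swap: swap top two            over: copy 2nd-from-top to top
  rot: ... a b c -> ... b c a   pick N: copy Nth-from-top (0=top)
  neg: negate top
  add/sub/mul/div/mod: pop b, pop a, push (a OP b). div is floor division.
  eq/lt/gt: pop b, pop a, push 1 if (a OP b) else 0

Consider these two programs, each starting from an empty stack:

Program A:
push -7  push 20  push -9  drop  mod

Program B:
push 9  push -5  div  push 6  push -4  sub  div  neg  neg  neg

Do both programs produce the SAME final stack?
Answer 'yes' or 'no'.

Program A trace:
  After 'push -7': [-7]
  After 'push 20': [-7, 20]
  After 'push -9': [-7, 20, -9]
  After 'drop': [-7, 20]
  After 'mod': [13]
Program A final stack: [13]

Program B trace:
  After 'push 9': [9]
  After 'push -5': [9, -5]
  After 'div': [-2]
  After 'push 6': [-2, 6]
  After 'push -4': [-2, 6, -4]
  After 'sub': [-2, 10]
  After 'div': [-1]
  After 'neg': [1]
  After 'neg': [-1]
  After 'neg': [1]
Program B final stack: [1]
Same: no

Answer: no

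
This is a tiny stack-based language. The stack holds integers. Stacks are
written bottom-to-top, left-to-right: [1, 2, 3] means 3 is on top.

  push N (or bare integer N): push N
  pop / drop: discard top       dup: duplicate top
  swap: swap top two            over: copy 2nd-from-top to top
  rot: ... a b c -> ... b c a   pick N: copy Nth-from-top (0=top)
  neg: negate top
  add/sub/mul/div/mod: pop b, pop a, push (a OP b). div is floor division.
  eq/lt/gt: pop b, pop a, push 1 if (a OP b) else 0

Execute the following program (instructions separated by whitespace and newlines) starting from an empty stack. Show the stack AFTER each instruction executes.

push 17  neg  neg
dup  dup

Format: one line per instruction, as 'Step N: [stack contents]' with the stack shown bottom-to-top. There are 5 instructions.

Step 1: [17]
Step 2: [-17]
Step 3: [17]
Step 4: [17, 17]
Step 5: [17, 17, 17]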